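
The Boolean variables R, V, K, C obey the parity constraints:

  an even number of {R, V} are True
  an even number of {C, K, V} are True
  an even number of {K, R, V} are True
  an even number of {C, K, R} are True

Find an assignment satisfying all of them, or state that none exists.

R = False, V = False, K = False, C = False

{R, V}: 0 true → even ✓
{C, K, V}: 0 true → even ✓
{K, R, V}: 0 true → even ✓
{C, K, R}: 0 true → even ✓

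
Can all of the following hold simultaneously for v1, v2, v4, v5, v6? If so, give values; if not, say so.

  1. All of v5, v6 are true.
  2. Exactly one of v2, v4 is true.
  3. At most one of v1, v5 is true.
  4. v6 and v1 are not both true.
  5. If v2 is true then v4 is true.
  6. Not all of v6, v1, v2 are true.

v1 = False, v2 = False, v4 = True, v5 = True, v6 = True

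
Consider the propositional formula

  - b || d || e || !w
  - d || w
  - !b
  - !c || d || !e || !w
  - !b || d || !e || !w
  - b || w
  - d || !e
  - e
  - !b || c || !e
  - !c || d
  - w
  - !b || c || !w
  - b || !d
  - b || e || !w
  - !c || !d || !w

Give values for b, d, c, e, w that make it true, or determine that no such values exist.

Unsatisfiable — no assignment works.

Case b = True:
  Clause (!b) is falsified — contradiction.
Case b = False:
  (b || w) forces w = True.
  (e) forces e = True.
  (d || !e) forces d = True.
  Clause (b || !d) is falsified — contradiction.
Both cases fail, so the formula is unsatisfiable.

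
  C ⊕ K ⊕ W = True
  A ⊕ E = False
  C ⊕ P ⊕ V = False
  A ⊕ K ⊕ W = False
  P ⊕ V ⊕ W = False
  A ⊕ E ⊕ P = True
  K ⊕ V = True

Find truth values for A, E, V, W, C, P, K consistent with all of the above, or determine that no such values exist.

A = False, E = False, V = False, W = True, C = True, P = True, K = True

C ⊕ K ⊕ W = T ⊕ T ⊕ T = True ✓
A ⊕ E = F ⊕ F = False ✓
C ⊕ P ⊕ V = T ⊕ T ⊕ F = False ✓
A ⊕ K ⊕ W = F ⊕ T ⊕ T = False ✓
P ⊕ V ⊕ W = T ⊕ F ⊕ T = False ✓
A ⊕ E ⊕ P = F ⊕ F ⊕ T = True ✓
K ⊕ V = T ⊕ F = True ✓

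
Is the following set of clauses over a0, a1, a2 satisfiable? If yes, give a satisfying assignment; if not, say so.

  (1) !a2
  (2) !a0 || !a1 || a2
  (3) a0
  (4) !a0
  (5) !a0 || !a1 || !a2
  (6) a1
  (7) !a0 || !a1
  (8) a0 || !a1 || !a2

Case a0 = True:
  Clause (!a0) is falsified — contradiction.
Case a0 = False:
  Clause (a0) is falsified — contradiction.
Both cases fail, so the formula is unsatisfiable.

Unsatisfiable — no assignment works.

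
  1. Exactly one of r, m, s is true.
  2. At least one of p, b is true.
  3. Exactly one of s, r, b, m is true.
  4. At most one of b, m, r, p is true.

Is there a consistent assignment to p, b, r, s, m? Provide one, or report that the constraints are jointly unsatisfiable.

p = True, b = False, r = False, s = True, m = False

  (1) {r, m, s}: 1 true — exactly one ✓
  (2) {p, b}: 1 true — at least one ✓
  (3) {s, r, b, m}: 1 true — exactly one ✓
  (4) {b, m, r, p}: 1 true — at most one ✓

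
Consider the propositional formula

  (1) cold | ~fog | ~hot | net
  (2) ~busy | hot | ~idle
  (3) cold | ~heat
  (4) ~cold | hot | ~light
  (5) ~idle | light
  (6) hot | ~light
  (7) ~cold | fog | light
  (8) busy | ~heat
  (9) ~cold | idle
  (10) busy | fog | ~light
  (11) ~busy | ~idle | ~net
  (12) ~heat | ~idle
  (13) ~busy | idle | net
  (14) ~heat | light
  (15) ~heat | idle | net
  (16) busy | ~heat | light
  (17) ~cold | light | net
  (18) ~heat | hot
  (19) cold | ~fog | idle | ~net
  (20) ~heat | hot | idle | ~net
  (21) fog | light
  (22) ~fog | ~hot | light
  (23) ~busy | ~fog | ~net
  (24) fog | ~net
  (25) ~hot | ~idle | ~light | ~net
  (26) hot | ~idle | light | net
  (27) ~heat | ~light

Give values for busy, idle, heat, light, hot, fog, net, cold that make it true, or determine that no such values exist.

busy=F, idle=T, heat=F, light=T, hot=T, fog=T, net=F, cold=T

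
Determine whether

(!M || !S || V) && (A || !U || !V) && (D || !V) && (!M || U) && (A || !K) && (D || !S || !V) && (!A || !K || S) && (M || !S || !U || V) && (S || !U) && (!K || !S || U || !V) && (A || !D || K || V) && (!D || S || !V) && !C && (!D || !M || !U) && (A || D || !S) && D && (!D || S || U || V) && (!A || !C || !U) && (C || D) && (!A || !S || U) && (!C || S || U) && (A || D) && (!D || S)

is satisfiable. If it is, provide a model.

S = True, A = True, D = True, C = False, U = True, V = True, M = False, K = True

Unit clause (!C) forces C = False.
Unit clause (D) forces D = True.
In (!D || S) only S is left, so S = True.
Set A = True.
  then (!A || !S || U) forces U = True.
  then (!D || !M || !U) forces M = False.
  then (M || !S || !U || V) forces V = True.
Set K = True.
All clauses satisfied.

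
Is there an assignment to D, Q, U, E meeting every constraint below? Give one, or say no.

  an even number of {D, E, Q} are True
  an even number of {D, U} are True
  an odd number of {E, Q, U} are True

No satisfying assignment exists.

Adding constraints 1, 2, 3 mod 2: every variable appears an even number of times on the left, so the left side is 0.
But the right sides sum to 1 (mod 2). 0 ≠ 1 — the system is inconsistent.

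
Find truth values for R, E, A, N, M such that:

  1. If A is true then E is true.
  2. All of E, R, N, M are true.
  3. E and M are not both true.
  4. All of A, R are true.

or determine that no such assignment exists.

Case M = True:
  (2) forces E = True.
  Constraint (3) is violated (E=T, M=T) — contradiction.
Case M = False:
  Constraint (2) is violated (M=F) — contradiction.
Both cases fail — unsatisfiable.

Unsatisfiable — no assignment works.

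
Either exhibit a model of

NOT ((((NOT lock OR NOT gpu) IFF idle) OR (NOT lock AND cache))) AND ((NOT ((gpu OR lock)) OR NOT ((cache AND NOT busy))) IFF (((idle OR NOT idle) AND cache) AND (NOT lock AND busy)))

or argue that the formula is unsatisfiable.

gpu=T, cache=T, busy=F, idle=T, lock=T

  NOT ((((NOT lock OR NOT gpu) IFF idle) OR (NOT lock AND cache))) = True
    ((NOT lock OR NOT gpu) IFF idle) OR (NOT lock AND cache) = False
      (NOT lock OR NOT gpu) IFF idle = False
        NOT lock OR NOT gpu = False
          NOT lock = False
          NOT gpu = False
      NOT lock AND cache = False
        NOT lock = False
  (NOT ((gpu OR lock)) OR NOT ((cache AND NOT busy))) IFF (((idle OR NOT idle) AND cache) AND (NOT lock AND busy)) = True
    NOT ((gpu OR lock)) OR NOT ((cache AND NOT busy)) = False
      NOT ((gpu OR lock)) = False
        gpu OR lock = True
      NOT ((cache AND NOT busy)) = False
        cache AND NOT busy = True
          NOT busy = True
    ((idle OR NOT idle) AND cache) AND (NOT lock AND busy) = False
      (idle OR NOT idle) AND cache = True
        idle OR NOT idle = True
          NOT idle = False
      NOT lock AND busy = False
        NOT lock = False
Both conjuncts True, so the formula holds.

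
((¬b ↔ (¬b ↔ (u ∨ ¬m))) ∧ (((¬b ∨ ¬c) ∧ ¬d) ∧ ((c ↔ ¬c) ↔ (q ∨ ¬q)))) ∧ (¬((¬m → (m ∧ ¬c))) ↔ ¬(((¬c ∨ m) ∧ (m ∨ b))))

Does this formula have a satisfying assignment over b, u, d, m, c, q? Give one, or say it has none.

The conjunct (c ↔ ¬c) ↔ (q ∨ ¬q) is unsatisfiable on its own:
  c=F, q=F: evaluates to False.
  c=F, q=T: evaluates to False.
  c=T, q=F: evaluates to False.
  c=T, q=T: evaluates to False.
So the whole conjunction is unsatisfiable.

UNSATISFIABLE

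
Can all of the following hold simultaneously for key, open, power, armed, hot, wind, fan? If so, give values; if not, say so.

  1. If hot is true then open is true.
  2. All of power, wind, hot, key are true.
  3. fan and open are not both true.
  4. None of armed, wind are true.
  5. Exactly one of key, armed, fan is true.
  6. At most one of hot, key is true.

UNSATISFIABLE

Case wind = True:
  Constraint (4) is violated (wind=T) — contradiction.
Case wind = False:
  Constraint (2) is violated (wind=F) — contradiction.
Both cases fail — unsatisfiable.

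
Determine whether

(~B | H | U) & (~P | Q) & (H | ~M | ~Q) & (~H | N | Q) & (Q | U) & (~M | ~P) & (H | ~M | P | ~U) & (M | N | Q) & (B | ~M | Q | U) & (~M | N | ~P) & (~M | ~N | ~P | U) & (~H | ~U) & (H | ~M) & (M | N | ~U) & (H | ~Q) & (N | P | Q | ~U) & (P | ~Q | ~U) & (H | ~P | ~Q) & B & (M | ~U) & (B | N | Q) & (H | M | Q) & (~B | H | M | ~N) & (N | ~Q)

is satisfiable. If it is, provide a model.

U=F, Q=T, M=F, N=T, P=T, H=T, B=T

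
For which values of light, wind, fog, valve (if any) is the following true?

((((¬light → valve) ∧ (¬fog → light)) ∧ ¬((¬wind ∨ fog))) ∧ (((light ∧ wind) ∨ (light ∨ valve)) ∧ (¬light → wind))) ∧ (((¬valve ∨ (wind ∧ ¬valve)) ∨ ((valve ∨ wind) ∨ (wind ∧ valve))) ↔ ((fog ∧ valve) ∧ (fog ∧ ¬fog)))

The formula is unsatisfiable.

The conjunct ((¬valve ∨ (wind ∧ ¬valve)) ∨ ((valve ∨ wind) ∨ (wind ∧ valve))) ↔ ((fog ∧ valve) ∧ (fog ∧ ¬fog)) is unsatisfiable on its own:
  wind=F, fog=F, valve=F: evaluates to False.
  wind=F, fog=F, valve=T: evaluates to False.
  wind=F, fog=T, valve=F: evaluates to False.
  wind=F, fog=T, valve=T: evaluates to False.
  wind=T, fog=F, valve=F: evaluates to False.
  wind=T, fog=F, valve=T: evaluates to False.
  wind=T, fog=T, valve=F: evaluates to False.
  wind=T, fog=T, valve=T: evaluates to False.
So the whole conjunction is unsatisfiable.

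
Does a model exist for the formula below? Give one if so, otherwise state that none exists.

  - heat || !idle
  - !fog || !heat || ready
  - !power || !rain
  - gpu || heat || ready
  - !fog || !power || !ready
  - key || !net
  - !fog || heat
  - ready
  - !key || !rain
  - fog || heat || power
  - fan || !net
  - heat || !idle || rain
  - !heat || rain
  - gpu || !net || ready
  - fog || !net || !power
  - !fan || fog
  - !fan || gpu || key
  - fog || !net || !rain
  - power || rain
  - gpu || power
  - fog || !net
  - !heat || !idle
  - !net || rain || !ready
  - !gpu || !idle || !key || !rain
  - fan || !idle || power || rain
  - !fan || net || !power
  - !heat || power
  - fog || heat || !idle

net=F, rain=F, power=T, fan=F, ready=T, fog=F, gpu=T, idle=F, heat=F, key=F

Unit clause (ready) forces ready = True.
Try net = True:
  (key || !net) forces key = True.
  (!key || !rain) forces rain = False.
  clause (!net || rain || !ready) is falsified — backtrack.
So net = False.
Set rain = False.
  then (!heat || rain) forces heat = False.
  then (power || rain) forces power = True.
  then (!fan || net || !power) forces fan = False.
  then (heat || !idle) forces idle = False.
  then (!fog || !power || !ready) forces fog = False.
Set gpu = True.
Set key = False.
All clauses satisfied.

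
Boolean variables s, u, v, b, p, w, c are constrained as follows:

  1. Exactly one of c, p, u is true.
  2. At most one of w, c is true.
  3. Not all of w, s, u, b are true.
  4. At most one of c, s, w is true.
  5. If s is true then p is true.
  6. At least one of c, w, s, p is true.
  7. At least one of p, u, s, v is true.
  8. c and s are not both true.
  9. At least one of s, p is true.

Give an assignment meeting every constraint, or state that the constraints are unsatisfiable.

s: False; u: False; v: True; b: True; p: True; w: True; c: False

  (1) {c, p, u}: 1 true — exactly one ✓
  (2) {w, c}: 1 true — at most one ✓
  (3) {w, s, u, b}: 2/4 true — not all ✓
  (4) {c, s, w}: 1 true — at most one ✓
  (5) s=F ⇒ p: vacuous ✓
  (6) {c, w, s, p}: 2 true — at least one ✓
  (7) {p, u, s, v}: 2 true — at least one ✓
  (8) c=F, s=F — not both ✓
  (9) {s, p}: 1 true — at least one ✓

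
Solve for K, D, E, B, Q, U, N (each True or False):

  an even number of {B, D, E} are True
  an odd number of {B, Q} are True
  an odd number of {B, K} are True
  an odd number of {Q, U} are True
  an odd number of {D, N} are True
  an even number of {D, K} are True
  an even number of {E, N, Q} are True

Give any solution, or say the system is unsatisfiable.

K=T; D=T; E=T; B=F; Q=T; U=F; N=F

{B, D, E}: 2 true → even ✓
{B, Q}: 1 true → odd ✓
{B, K}: 1 true → odd ✓
{Q, U}: 1 true → odd ✓
{D, N}: 1 true → odd ✓
{D, K}: 2 true → even ✓
{E, N, Q}: 2 true → even ✓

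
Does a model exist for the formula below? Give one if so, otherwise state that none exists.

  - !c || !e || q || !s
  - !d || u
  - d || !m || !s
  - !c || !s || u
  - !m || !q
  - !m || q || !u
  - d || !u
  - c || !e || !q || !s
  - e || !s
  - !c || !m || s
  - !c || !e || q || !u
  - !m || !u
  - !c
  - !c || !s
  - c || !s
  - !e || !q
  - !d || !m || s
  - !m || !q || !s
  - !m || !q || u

e = False, d = False, q = True, m = False, s = False, u = False, c = False

Unit clause (!c) forces c = False.
In (c || !s) only !s is left, so s = False.
Set e = False.
Set d = False.
  then (d || !u) forces u = False.
Set q = True.
  then (!m || !q) forces m = False.
All clauses satisfied.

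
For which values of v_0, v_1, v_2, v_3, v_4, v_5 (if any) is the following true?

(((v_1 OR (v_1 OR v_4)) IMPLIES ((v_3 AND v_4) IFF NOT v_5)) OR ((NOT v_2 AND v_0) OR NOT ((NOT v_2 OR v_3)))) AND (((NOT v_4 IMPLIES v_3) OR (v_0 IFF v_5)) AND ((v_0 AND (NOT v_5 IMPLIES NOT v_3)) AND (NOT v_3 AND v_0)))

v_0=T, v_1=F, v_2=T, v_3=F, v_4=T, v_5=F

  ((v_1 OR (v_1 OR v_4)) IMPLIES ((v_3 AND v_4) IFF NOT v_5)) OR ((NOT v_2 AND v_0) OR NOT ((NOT v_2 OR v_3))) = True
    (v_1 OR (v_1 OR v_4)) IMPLIES ((v_3 AND v_4) IFF NOT v_5) = False
      v_1 OR (v_1 OR v_4) = True
        v_1 OR v_4 = True
      (v_3 AND v_4) IFF NOT v_5 = False
        v_3 AND v_4 = False
        NOT v_5 = True
    (NOT v_2 AND v_0) OR NOT ((NOT v_2 OR v_3)) = True
      NOT v_2 AND v_0 = False
        NOT v_2 = False
      NOT ((NOT v_2 OR v_3)) = True
        NOT v_2 OR v_3 = False
          NOT v_2 = False
  ((NOT v_4 IMPLIES v_3) OR (v_0 IFF v_5)) AND ((v_0 AND (NOT v_5 IMPLIES NOT v_3)) AND (NOT v_3 AND v_0)) = True
    (NOT v_4 IMPLIES v_3) OR (v_0 IFF v_5) = True
      NOT v_4 IMPLIES v_3 = True
        NOT v_4 = False
      v_0 IFF v_5 = False
    (v_0 AND (NOT v_5 IMPLIES NOT v_3)) AND (NOT v_3 AND v_0) = True
      v_0 AND (NOT v_5 IMPLIES NOT v_3) = True
        NOT v_5 IMPLIES NOT v_3 = True
          NOT v_5 = True
          NOT v_3 = True
      NOT v_3 AND v_0 = True
        NOT v_3 = True
Both conjuncts True, so the formula holds.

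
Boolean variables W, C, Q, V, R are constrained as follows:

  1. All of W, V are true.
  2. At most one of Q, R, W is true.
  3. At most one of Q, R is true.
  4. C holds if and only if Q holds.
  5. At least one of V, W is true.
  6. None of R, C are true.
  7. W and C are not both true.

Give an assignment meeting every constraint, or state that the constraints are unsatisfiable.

W = True; C = False; Q = False; V = True; R = False

  (1) {W, V}: all 2 true ✓
  (2) {Q, R, W}: 1 true — at most one ✓
  (3) {Q, R}: 0 true — at most one ✓
  (4) C=F, Q=F — same ✓
  (5) {V, W}: 2 true — at least one ✓
  (6) {R, C}: 0 true — none ✓
  (7) W=T, C=F — not both ✓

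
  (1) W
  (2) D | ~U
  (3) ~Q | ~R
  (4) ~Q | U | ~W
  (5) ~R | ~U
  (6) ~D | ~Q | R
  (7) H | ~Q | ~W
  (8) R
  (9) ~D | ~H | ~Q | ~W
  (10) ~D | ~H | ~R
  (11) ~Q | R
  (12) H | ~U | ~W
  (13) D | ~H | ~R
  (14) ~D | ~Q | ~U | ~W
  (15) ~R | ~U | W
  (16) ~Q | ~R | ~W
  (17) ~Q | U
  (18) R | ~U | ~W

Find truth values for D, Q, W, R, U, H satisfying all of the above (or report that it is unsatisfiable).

D=F, Q=F, W=T, R=T, U=F, H=F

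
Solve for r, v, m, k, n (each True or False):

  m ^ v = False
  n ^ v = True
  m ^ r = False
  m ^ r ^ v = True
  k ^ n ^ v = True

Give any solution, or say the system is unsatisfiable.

r = True, v = True, m = True, k = False, n = False

m ^ v = T ^ T = False ✓
n ^ v = F ^ T = True ✓
m ^ r = T ^ T = False ✓
m ^ r ^ v = T ^ T ^ T = True ✓
k ^ n ^ v = F ^ F ^ T = True ✓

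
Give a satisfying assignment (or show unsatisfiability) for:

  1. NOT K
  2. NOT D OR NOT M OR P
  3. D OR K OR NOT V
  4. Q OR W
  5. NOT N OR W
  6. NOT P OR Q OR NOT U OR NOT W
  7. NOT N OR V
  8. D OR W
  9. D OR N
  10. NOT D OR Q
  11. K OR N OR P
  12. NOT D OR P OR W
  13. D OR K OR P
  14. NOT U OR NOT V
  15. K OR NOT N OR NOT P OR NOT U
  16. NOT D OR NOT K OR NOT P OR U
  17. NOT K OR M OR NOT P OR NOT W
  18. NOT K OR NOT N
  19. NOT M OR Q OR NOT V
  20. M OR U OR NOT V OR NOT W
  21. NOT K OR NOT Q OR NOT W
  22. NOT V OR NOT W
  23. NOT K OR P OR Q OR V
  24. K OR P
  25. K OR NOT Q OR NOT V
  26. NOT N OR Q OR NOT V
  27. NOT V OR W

Unit clause (NOT K) forces K = False.
In (K OR P) only P is left, so P = True.
Set U = False.
Set D = True.
  then (NOT D OR Q) forces Q = True.
  then (K OR NOT Q OR NOT V) forces V = False.
  then (NOT N OR V) forces N = False.
Set M = True.
Set W = False.
All clauses satisfied.

U = False, D = True, P = True, V = False, M = True, N = False, Q = True, W = False, K = False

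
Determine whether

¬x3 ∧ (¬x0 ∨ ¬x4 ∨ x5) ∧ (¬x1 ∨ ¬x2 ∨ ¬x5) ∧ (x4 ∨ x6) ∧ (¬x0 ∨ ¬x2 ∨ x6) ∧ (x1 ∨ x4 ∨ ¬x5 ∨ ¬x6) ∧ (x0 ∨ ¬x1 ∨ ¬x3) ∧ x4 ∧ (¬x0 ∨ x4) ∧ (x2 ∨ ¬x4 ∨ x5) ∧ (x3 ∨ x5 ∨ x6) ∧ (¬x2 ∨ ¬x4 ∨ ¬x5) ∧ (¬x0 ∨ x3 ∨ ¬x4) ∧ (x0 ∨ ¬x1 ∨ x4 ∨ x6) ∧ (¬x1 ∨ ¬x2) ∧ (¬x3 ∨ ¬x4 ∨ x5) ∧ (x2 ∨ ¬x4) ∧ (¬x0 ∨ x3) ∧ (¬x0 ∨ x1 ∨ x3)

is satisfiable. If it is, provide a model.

Unit clause (¬x3) forces x3 = False.
Unit clause (x4) forces x4 = True.
In (¬x0 ∨ x3 ∨ ¬x4) only ¬x0 is left, so x0 = False.
In (x2 ∨ ¬x4) only x2 is left, so x2 = True.
In (¬x2 ∨ ¬x4 ∨ ¬x5) only ¬x5 is left, so x5 = False.
In (¬x1 ∨ ¬x2) only ¬x1 is left, so x1 = False.
In (x3 ∨ x5 ∨ x6) only x6 is left, so x6 = True.
All clauses satisfied.

x0 = False; x1 = False; x2 = True; x3 = False; x4 = True; x5 = False; x6 = True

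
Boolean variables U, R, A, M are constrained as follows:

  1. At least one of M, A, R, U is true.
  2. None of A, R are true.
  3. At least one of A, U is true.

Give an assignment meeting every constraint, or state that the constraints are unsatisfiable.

U: True, R: False, A: False, M: False

  (1) {M, A, R, U}: 1 true — at least one ✓
  (2) {A, R}: 0 true — none ✓
  (3) {A, U}: 1 true — at least one ✓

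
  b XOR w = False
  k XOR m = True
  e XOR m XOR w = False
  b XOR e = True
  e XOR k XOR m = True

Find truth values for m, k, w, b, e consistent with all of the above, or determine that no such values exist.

m=T, k=F, w=T, b=T, e=F

b XOR w = T XOR T = False ✓
k XOR m = F XOR T = True ✓
e XOR m XOR w = F XOR T XOR T = False ✓
b XOR e = T XOR F = True ✓
e XOR k XOR m = F XOR F XOR T = True ✓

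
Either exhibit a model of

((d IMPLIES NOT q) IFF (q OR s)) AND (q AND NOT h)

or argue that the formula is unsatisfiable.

q = True; d = False; s = True; h = False

  (d IMPLIES NOT q) IFF (q OR s) = True
    d IMPLIES NOT q = True
      NOT q = False
    q OR s = True
  q AND NOT h = True
    NOT h = True
Both conjuncts True, so the formula holds.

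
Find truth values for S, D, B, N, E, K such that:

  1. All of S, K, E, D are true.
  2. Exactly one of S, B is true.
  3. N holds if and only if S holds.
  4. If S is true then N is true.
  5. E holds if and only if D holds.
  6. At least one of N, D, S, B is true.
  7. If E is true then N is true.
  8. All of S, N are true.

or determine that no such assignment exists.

S = True, D = True, B = False, N = True, E = True, K = True

  (1) {S, K, E, D}: all 4 true ✓
  (2) {S, B}: 1 true — exactly one ✓
  (3) N=T, S=T — same ✓
  (4) S=T ⇒ N: T ✓
  (5) E=T, D=T — same ✓
  (6) {N, D, S, B}: 3 true — at least one ✓
  (7) E=T ⇒ N: T ✓
  (8) {S, N}: all 2 true ✓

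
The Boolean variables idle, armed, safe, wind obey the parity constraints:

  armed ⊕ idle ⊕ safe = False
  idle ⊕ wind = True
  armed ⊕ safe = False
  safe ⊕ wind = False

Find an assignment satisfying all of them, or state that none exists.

idle = False, armed = True, safe = True, wind = True

armed ⊕ idle ⊕ safe = T ⊕ F ⊕ T = False ✓
idle ⊕ wind = F ⊕ T = True ✓
armed ⊕ safe = T ⊕ T = False ✓
safe ⊕ wind = T ⊕ T = False ✓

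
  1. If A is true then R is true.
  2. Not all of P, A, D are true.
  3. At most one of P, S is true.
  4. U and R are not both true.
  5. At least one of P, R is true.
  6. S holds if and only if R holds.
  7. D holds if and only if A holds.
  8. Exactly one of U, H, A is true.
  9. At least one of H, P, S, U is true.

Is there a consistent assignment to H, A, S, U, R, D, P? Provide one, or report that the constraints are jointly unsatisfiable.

H = True, A = False, S = True, U = False, R = True, D = False, P = False

  (1) A=F ⇒ R: vacuous ✓
  (2) {P, A, D}: 0/3 true — not all ✓
  (3) {P, S}: 1 true — at most one ✓
  (4) U=F, R=T — not both ✓
  (5) {P, R}: 1 true — at least one ✓
  (6) S=T, R=T — same ✓
  (7) D=F, A=F — same ✓
  (8) {U, H, A}: 1 true — exactly one ✓
  (9) {H, P, S, U}: 2 true — at least one ✓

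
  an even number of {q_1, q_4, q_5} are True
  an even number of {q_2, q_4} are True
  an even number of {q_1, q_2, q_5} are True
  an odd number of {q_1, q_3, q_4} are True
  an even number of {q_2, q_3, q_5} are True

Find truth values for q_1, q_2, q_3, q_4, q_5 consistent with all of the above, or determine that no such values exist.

q_1=T, q_2=T, q_3=T, q_4=T, q_5=F

{q_1, q_4, q_5}: 2 true → even ✓
{q_2, q_4}: 2 true → even ✓
{q_1, q_2, q_5}: 2 true → even ✓
{q_1, q_3, q_4}: 3 true → odd ✓
{q_2, q_3, q_5}: 2 true → even ✓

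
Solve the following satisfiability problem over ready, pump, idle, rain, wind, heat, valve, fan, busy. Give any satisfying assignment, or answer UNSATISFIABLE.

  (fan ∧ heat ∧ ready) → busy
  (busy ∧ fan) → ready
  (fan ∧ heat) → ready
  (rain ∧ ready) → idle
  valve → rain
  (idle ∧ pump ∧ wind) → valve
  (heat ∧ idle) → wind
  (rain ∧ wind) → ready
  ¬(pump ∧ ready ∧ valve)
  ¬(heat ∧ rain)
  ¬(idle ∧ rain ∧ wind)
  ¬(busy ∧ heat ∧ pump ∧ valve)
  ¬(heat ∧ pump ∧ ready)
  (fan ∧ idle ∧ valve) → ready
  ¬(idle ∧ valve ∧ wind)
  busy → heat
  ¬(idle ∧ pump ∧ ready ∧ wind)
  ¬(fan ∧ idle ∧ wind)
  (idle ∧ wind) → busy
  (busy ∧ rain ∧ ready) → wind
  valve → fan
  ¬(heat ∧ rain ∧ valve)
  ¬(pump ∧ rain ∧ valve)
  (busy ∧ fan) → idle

ready = False, pump = False, idle = True, rain = False, wind = False, heat = False, valve = False, fan = False, busy = False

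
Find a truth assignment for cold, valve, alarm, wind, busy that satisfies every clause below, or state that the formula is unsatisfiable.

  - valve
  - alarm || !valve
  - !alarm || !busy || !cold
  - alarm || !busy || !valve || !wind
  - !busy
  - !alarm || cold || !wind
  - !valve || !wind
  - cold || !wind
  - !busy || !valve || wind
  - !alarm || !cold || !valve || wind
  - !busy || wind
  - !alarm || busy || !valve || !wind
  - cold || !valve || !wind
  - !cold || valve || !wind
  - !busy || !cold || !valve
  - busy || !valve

No satisfying assignment exists.

Case busy = True:
  Clause (!busy) is falsified — contradiction.
Case busy = False:
  (valve) forces valve = True.
  Clause (busy || !valve) is falsified — contradiction.
Both cases fail, so the formula is unsatisfiable.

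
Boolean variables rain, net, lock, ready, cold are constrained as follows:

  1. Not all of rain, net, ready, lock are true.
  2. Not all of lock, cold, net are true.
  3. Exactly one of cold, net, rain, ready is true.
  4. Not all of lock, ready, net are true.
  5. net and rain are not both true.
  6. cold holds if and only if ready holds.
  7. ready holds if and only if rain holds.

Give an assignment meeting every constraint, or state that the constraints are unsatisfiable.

rain = False, net = True, lock = False, ready = False, cold = False

  (1) {rain, net, ready, lock}: 1/4 true — not all ✓
  (2) {lock, cold, net}: 1/3 true — not all ✓
  (3) {cold, net, rain, ready}: 1 true — exactly one ✓
  (4) {lock, ready, net}: 1/3 true — not all ✓
  (5) net=T, rain=F — not both ✓
  (6) cold=F, ready=F — same ✓
  (7) ready=F, rain=F — same ✓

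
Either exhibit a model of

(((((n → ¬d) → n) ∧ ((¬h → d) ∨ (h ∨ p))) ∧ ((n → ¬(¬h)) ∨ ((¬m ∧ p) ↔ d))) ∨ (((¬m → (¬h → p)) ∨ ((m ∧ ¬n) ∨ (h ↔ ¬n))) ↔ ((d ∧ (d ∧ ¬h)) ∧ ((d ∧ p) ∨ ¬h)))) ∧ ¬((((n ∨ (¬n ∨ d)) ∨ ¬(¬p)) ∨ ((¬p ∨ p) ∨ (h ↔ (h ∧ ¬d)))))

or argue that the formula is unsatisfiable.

UNSATISFIABLE

The conjunct ¬((((n ∨ (¬n ∨ d)) ∨ ¬(¬p)) ∨ ((¬p ∨ p) ∨ (h ↔ (h ∧ ¬d))))) is unsatisfiable on its own:
  p = True: this becomes ¬((True ∨ True)) = False.
  p = False: this becomes ¬(((n ∨ (¬n ∨ d)) ∨ True)) = False.
So the whole conjunction is unsatisfiable.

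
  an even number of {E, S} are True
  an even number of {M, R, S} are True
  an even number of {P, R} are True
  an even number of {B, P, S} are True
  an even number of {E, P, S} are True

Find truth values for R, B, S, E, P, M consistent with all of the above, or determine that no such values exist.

R = False, B = False, S = False, E = False, P = False, M = False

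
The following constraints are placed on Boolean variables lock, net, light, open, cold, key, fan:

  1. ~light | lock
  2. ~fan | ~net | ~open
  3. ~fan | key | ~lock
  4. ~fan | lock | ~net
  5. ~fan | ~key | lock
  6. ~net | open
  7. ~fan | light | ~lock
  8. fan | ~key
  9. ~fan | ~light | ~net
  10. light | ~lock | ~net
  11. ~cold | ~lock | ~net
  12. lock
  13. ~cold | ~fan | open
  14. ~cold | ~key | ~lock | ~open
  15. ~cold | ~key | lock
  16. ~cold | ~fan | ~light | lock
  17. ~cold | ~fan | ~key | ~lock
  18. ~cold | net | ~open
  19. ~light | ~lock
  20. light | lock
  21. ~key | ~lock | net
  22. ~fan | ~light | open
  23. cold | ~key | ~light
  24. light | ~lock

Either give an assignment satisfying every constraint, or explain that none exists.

No satisfying assignment exists.

Case lock = True:
  (~light | ~lock) forces light = False.
  Clause (light | ~lock) is falsified — contradiction.
Case lock = False:
  Clause (lock) is falsified — contradiction.
Both cases fail, so the formula is unsatisfiable.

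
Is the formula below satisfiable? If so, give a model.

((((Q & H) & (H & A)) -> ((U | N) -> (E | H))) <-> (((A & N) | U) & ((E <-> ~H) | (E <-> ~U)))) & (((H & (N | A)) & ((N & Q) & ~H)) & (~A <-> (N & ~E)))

Case H = True: the conjunct ~H is False.
Case H = False: the conjunct H is False.
Both cases fail — unsatisfiable.

The formula is unsatisfiable.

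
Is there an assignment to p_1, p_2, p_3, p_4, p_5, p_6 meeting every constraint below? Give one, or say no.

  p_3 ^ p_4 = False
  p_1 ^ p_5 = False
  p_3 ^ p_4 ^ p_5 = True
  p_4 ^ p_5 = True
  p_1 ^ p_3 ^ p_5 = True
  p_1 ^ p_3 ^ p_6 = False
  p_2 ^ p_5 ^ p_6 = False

Unsatisfiable

Adding constraints 2, 3, 4, 5 mod 2: every variable appears an even number of times on the left, so the left side is 0.
But the right sides sum to 1 (mod 2). 0 ≠ 1 — the system is inconsistent.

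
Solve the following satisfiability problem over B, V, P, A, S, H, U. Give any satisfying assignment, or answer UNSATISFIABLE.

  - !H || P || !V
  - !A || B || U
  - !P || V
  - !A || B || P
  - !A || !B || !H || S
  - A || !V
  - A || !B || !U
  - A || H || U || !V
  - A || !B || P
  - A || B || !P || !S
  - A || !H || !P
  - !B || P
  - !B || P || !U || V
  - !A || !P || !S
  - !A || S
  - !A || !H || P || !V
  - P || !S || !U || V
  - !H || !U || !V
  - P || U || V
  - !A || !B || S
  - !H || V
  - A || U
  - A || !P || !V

B: False, V: False, P: False, A: False, S: False, H: False, U: True

Set B = False.
Try V = True:
  (A || !V) forces A = True.
  (!A || B || U) forces U = True.
  (!A || B || P) forces P = True.
  (!A || !P || !S) forces S = False.
  clause (!A || S) is falsified — backtrack.
So V = False.
  then (!P || V) forces P = False.
  then (!A || B || P) forces A = False.
  then (P || U || V) forces U = True.
  then (!H || V) forces H = False.
  then (P || !S || !U || V) forces S = False.
All clauses satisfied.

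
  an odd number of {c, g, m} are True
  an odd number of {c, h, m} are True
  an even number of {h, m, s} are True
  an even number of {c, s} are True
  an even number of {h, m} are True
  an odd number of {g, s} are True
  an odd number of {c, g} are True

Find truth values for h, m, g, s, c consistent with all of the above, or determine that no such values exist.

Adding constraints 2, 3, 4 mod 2: every variable appears an even number of times on the left, so the left side is 0.
But the right sides sum to 1 (mod 2). 0 ≠ 1 — the system is inconsistent.

Unsatisfiable — no assignment works.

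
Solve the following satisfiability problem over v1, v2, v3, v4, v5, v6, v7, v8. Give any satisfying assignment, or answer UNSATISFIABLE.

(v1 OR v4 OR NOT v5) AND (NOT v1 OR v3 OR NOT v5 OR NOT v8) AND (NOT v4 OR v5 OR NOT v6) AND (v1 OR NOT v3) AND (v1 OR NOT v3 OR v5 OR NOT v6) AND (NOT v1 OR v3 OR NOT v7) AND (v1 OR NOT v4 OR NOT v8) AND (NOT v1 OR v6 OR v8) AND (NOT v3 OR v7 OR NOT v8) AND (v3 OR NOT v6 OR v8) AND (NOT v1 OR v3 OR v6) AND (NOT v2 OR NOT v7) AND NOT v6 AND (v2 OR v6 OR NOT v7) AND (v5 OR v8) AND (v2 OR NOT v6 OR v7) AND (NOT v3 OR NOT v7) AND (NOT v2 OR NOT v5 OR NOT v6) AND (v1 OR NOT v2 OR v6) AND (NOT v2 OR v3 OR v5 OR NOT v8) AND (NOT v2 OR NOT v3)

v1: False, v2: False, v3: False, v4: False, v5: False, v6: False, v7: False, v8: True

Unit clause (NOT v6) forces v6 = False.
Try v1 = True:
  (NOT v1 OR v6 OR v8) forces v8 = True.
  (NOT v1 OR v3 OR v6) forces v3 = True.
  (NOT v3 OR v7 OR NOT v8) forces v7 = True.
  clause (NOT v3 OR NOT v7) is falsified — backtrack.
So v1 = False.
  then (v1 OR NOT v3) forces v3 = False.
  then (v1 OR NOT v2 OR v6) forces v2 = False.
  then (v2 OR v6 OR NOT v7) forces v7 = False.
Set v4 = False.
  then (v1 OR v4 OR NOT v5) forces v5 = False.
  then (v5 OR v8) forces v8 = True.
All clauses satisfied.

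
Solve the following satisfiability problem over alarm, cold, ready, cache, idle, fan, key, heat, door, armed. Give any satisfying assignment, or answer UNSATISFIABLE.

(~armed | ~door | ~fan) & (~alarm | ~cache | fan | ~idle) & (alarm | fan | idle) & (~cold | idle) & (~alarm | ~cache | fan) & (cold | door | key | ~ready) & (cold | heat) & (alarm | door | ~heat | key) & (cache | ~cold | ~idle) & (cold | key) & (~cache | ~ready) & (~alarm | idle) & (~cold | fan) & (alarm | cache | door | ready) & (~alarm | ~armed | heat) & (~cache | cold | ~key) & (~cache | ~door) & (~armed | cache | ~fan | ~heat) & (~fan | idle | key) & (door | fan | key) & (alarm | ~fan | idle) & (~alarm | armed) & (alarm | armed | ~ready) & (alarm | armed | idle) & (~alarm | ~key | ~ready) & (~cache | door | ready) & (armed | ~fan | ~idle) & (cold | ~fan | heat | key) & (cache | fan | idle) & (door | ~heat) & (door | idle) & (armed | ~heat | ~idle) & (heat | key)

alarm = False, cold = False, ready = True, cache = False, idle = True, fan = False, key = True, heat = True, door = True, armed = True

Set alarm = False.
Set cold = False.
  then (cold | heat) forces heat = True.
  then (cold | key) forces key = True.
  then (~cache | cold | ~key) forces cache = False.
  then (door | ~heat) forces door = True.
Set ready = True.
  then (alarm | armed | ~ready) forces armed = True.
  then (~armed | ~door | ~fan) forces fan = False.
  then (alarm | fan | idle) forces idle = True.
All clauses satisfied.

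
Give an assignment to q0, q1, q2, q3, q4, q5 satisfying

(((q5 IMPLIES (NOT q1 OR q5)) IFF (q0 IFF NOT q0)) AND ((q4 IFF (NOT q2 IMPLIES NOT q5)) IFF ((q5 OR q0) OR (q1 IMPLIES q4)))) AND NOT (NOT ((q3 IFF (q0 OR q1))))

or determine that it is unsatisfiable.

No satisfying assignment exists.

The conjunct (q5 IMPLIES (NOT q1 OR q5)) IFF (q0 IFF NOT q0) is unsatisfiable on its own:
  q0=F, q1=F, q5=F: evaluates to False.
  q0=F, q1=F, q5=T: evaluates to False.
  q0=F, q1=T, q5=F: evaluates to False.
  q0=F, q1=T, q5=T: evaluates to False.
  q0=T, q1=F, q5=F: evaluates to False.
  q0=T, q1=F, q5=T: evaluates to False.
  q0=T, q1=T, q5=F: evaluates to False.
  q0=T, q1=T, q5=T: evaluates to False.
So the whole conjunction is unsatisfiable.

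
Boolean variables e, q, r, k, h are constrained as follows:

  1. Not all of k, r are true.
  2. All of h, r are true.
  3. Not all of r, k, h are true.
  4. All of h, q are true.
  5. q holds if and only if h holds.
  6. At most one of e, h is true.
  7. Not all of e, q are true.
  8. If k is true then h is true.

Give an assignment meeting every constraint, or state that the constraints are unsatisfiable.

e = False, q = True, r = True, k = False, h = True

  (1) {k, r}: 1/2 true — not all ✓
  (2) {h, r}: all 2 true ✓
  (3) {r, k, h}: 2/3 true — not all ✓
  (4) {h, q}: all 2 true ✓
  (5) q=T, h=T — same ✓
  (6) {e, h}: 1 true — at most one ✓
  (7) {e, q}: 1/2 true — not all ✓
  (8) k=F ⇒ h: vacuous ✓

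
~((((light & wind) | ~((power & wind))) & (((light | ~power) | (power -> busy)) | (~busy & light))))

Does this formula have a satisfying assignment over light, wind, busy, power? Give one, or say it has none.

light=F; wind=F; busy=F; power=T

  ~((((light & wind) | ~((power & wind))) & (((light | ~power) | (power -> busy)) | (~busy & light)))) = True
    ((light & wind) | ~((power & wind))) & (((light | ~power) | (power -> busy)) | (~busy & light)) = False
      (light & wind) | ~((power & wind)) = True
        light & wind = False
        ~((power & wind)) = True
          power & wind = False
      ((light | ~power) | (power -> busy)) | (~busy & light) = False
        (light | ~power) | (power -> busy) = False
          light | ~power = False
            ~power = False
          power -> busy = False
        ~busy & light = False
          ~busy = True
The formula evaluates to True.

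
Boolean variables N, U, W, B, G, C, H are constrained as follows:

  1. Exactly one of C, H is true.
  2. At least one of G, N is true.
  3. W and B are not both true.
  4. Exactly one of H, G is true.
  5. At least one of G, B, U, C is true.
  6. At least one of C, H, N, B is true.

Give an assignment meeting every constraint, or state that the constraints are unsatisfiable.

N: False, U: True, W: False, B: True, G: True, C: True, H: False

  (1) {C, H}: 1 true — exactly one ✓
  (2) {G, N}: 1 true — at least one ✓
  (3) W=F, B=T — not both ✓
  (4) {H, G}: 1 true — exactly one ✓
  (5) {G, B, U, C}: 4 true — at least one ✓
  (6) {C, H, N, B}: 2 true — at least one ✓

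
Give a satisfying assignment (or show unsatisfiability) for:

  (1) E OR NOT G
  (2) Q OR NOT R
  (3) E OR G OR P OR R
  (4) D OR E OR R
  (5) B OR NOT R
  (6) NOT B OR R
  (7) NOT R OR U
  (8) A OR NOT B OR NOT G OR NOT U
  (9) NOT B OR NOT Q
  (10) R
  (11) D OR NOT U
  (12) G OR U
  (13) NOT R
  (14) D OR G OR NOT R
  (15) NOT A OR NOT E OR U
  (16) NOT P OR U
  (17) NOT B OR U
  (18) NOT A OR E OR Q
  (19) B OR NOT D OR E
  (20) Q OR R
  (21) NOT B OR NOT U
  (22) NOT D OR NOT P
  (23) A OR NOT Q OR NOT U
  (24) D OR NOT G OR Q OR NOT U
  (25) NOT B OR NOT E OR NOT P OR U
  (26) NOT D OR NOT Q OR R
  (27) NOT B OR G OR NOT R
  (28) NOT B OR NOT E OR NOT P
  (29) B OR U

The formula is unsatisfiable.

Case R = True:
  Clause (NOT R) is falsified — contradiction.
Case R = False:
  Clause (R) is falsified — contradiction.
Both cases fail, so the formula is unsatisfiable.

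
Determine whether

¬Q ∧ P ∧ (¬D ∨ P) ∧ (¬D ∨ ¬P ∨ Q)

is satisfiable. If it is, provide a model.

Unit clause (¬Q) forces Q = False.
Unit clause (P) forces P = True.
In (¬D ∨ ¬P ∨ Q) only ¬D is left, so D = False.
Check each clause:
  (¬Q): ¬Q holds.
  (P): P holds.
  (¬D ∨ P): ¬D holds.
  (¬D ∨ ¬P ∨ Q): ¬D holds.
All clauses satisfied.

Q = False; P = True; D = False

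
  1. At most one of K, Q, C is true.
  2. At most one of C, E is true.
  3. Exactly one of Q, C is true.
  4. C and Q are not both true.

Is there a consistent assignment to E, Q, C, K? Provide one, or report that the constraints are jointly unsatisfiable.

E = True, Q = True, C = False, K = False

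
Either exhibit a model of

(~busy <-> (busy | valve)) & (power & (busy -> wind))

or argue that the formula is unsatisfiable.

busy=F, valve=T, wind=T, power=T

  ~busy <-> (busy | valve) = True
    ~busy = True
    busy | valve = True
  power & (busy -> wind) = True
    busy -> wind = True
Both conjuncts True, so the formula holds.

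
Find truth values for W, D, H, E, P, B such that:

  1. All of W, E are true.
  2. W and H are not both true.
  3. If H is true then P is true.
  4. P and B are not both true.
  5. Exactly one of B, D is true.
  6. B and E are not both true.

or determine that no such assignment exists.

W=T; D=T; H=F; E=T; P=F; B=F

  (1) {W, E}: all 2 true ✓
  (2) W=T, H=F — not both ✓
  (3) H=F ⇒ P: vacuous ✓
  (4) P=F, B=F — not both ✓
  (5) {B, D}: 1 true — exactly one ✓
  (6) B=F, E=T — not both ✓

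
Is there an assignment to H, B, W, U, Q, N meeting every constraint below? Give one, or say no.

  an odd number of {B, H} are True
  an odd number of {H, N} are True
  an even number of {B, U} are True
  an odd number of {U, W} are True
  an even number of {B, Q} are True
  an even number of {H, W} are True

H = False, B = True, W = False, U = True, Q = True, N = True

{B, H}: 1 true → odd ✓
{H, N}: 1 true → odd ✓
{B, U}: 2 true → even ✓
{U, W}: 1 true → odd ✓
{B, Q}: 2 true → even ✓
{H, W}: 0 true → even ✓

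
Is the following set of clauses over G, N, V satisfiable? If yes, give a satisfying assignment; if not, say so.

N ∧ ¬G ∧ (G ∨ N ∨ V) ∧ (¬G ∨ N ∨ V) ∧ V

G = False, N = True, V = True

Unit clause (N) forces N = True.
Unit clause (¬G) forces G = False.
Unit clause (V) forces V = True.
Check each clause:
  (N): N holds.
  (¬G): ¬G holds.
  (G ∨ N ∨ V): N holds.
  (¬G ∨ N ∨ V): ¬G holds.
  (V): V holds.
All clauses satisfied.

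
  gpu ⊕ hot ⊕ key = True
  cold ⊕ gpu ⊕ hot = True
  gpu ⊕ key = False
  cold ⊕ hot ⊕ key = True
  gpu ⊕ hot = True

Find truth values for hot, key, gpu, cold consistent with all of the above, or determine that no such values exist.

hot: True, key: False, gpu: False, cold: False

gpu ⊕ hot ⊕ key = F ⊕ T ⊕ F = True ✓
cold ⊕ gpu ⊕ hot = F ⊕ F ⊕ T = True ✓
gpu ⊕ key = F ⊕ F = False ✓
cold ⊕ hot ⊕ key = F ⊕ T ⊕ F = True ✓
gpu ⊕ hot = F ⊕ T = True ✓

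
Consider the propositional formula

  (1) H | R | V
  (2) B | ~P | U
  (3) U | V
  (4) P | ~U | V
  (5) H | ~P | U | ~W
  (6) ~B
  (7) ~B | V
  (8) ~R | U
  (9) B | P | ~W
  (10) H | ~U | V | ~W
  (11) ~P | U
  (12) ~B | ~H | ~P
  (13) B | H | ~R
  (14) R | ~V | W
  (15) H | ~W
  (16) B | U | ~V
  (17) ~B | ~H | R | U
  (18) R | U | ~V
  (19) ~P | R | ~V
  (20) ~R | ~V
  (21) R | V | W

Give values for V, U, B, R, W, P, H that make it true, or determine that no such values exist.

V = False, U = True, B = False, R = True, W = False, P = True, H = True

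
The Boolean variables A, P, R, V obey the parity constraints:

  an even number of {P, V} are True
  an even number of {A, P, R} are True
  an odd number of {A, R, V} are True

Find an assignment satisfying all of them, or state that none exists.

Unsatisfiable

Adding constraints 1, 2, 3 mod 2: every variable appears an even number of times on the left, so the left side is 0.
But the right sides sum to 1 (mod 2). 0 ≠ 1 — the system is inconsistent.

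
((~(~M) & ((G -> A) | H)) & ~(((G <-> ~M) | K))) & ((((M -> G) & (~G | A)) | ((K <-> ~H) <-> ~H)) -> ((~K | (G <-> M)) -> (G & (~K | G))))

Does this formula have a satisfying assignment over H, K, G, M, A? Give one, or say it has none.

H: False; K: False; G: True; M: True; A: True

  (~(~M) & ((G -> A) | H)) & ~(((G <-> ~M) | K)) = True
    ~(~M) & ((G -> A) | H) = True
      ~(~M) = True
        ~M = False
      (G -> A) | H = True
        G -> A = True
    ~(((G <-> ~M) | K)) = True
      (G <-> ~M) | K = False
        G <-> ~M = False
          ~M = False
  (((M -> G) & (~G | A)) | ((K <-> ~H) <-> ~H)) -> ((~K | (G <-> M)) -> (G & (~K | G))) = True
    ((M -> G) & (~G | A)) | ((K <-> ~H) <-> ~H) = True
      (M -> G) & (~G | A) = True
        M -> G = True
        ~G | A = True
          ~G = False
      (K <-> ~H) <-> ~H = False
        K <-> ~H = False
          ~H = True
        ~H = True
    (~K | (G <-> M)) -> (G & (~K | G)) = True
      ~K | (G <-> M) = True
        ~K = True
        G <-> M = True
      G & (~K | G) = True
        ~K | G = True
          ~K = True
Both conjuncts True, so the formula holds.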